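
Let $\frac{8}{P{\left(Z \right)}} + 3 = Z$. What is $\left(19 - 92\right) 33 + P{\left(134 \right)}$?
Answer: $- \frac{315571}{131} \approx -2408.9$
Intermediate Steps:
$P{\left(Z \right)} = \frac{8}{-3 + Z}$
$\left(19 - 92\right) 33 + P{\left(134 \right)} = \left(19 - 92\right) 33 + \frac{8}{-3 + 134} = \left(-73\right) 33 + \frac{8}{131} = -2409 + 8 \cdot \frac{1}{131} = -2409 + \frac{8}{131} = - \frac{315571}{131}$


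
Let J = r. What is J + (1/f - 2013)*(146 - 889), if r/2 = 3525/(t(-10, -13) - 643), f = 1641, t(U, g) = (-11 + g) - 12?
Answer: 1666509514954/1114239 ≈ 1.4956e+6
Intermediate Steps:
t(U, g) = -23 + g
r = -7050/679 (r = 2*(3525/((-23 - 13) - 643)) = 2*(3525/(-36 - 643)) = 2*(3525/(-679)) = 2*(3525*(-1/679)) = 2*(-3525/679) = -7050/679 ≈ -10.383)
J = -7050/679 ≈ -10.383
J + (1/f - 2013)*(146 - 889) = -7050/679 + (1/1641 - 2013)*(146 - 889) = -7050/679 + (1/1641 - 2013)*(-743) = -7050/679 - 3303332/1641*(-743) = -7050/679 + 2454375676/1641 = 1666509514954/1114239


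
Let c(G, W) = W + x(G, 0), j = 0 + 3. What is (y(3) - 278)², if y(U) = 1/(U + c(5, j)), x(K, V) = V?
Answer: 2778889/36 ≈ 77191.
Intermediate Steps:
j = 3
c(G, W) = W (c(G, W) = W + 0 = W)
y(U) = 1/(3 + U) (y(U) = 1/(U + 3) = 1/(3 + U))
(y(3) - 278)² = (1/(3 + 3) - 278)² = (1/6 - 278)² = (⅙ - 278)² = (-1667/6)² = 2778889/36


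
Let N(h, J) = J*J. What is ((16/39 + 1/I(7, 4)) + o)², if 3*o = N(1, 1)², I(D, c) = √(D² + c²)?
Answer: 4322/7605 + 58*√65/2535 ≈ 0.75277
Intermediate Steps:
N(h, J) = J²
o = ⅓ (o = (1²)²/3 = (⅓)*1² = (⅓)*1 = ⅓ ≈ 0.33333)
((16/39 + 1/I(7, 4)) + o)² = ((16/39 + 1/√(7² + 4²)) + ⅓)² = ((16*(1/39) + 1/√(49 + 16)) + ⅓)² = ((16/39 + 1/√65) + ⅓)² = ((16/39 + 1*(√65/65)) + ⅓)² = ((16/39 + √65/65) + ⅓)² = (29/39 + √65/65)²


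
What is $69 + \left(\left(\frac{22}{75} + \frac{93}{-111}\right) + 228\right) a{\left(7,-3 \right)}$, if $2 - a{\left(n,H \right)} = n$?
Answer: $- \frac{592894}{555} \approx -1068.3$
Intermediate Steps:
$a{\left(n,H \right)} = 2 - n$
$69 + \left(\left(\frac{22}{75} + \frac{93}{-111}\right) + 228\right) a{\left(7,-3 \right)} = 69 + \left(\left(\frac{22}{75} + \frac{93}{-111}\right) + 228\right) \left(2 - 7\right) = 69 + \left(\left(22 \cdot \frac{1}{75} + 93 \left(- \frac{1}{111}\right)\right) + 228\right) \left(2 - 7\right) = 69 + \left(\left(\frac{22}{75} - \frac{31}{37}\right) + 228\right) \left(-5\right) = 69 + \left(- \frac{1511}{2775} + 228\right) \left(-5\right) = 69 + \frac{631189}{2775} \left(-5\right) = 69 - \frac{631189}{555} = - \frac{592894}{555}$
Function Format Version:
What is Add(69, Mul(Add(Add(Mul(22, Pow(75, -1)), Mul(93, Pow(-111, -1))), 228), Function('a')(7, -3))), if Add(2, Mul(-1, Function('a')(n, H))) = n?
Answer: Rational(-592894, 555) ≈ -1068.3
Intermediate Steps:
Function('a')(n, H) = Add(2, Mul(-1, n))
Add(69, Mul(Add(Add(Mul(22, Pow(75, -1)), Mul(93, Pow(-111, -1))), 228), Function('a')(7, -3))) = Add(69, Mul(Add(Add(Mul(22, Pow(75, -1)), Mul(93, Pow(-111, -1))), 228), Add(2, Mul(-1, 7)))) = Add(69, Mul(Add(Add(Mul(22, Rational(1, 75)), Mul(93, Rational(-1, 111))), 228), Add(2, -7))) = Add(69, Mul(Add(Add(Rational(22, 75), Rational(-31, 37)), 228), -5)) = Add(69, Mul(Add(Rational(-1511, 2775), 228), -5)) = Add(69, Mul(Rational(631189, 2775), -5)) = Add(69, Rational(-631189, 555)) = Rational(-592894, 555)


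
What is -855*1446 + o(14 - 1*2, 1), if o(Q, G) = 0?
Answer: -1236330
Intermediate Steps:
-855*1446 + o(14 - 1*2, 1) = -855*1446 + 0 = -1236330 + 0 = -1236330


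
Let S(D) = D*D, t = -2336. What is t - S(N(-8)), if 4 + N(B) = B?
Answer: -2480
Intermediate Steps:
N(B) = -4 + B
S(D) = D²
t - S(N(-8)) = -2336 - (-4 - 8)² = -2336 - 1*(-12)² = -2336 - 1*144 = -2336 - 144 = -2480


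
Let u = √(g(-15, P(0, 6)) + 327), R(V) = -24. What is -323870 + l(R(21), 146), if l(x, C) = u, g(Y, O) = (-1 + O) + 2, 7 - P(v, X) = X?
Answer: -323870 + √329 ≈ -3.2385e+5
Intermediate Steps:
P(v, X) = 7 - X
g(Y, O) = 1 + O
u = √329 (u = √((1 + (7 - 1*6)) + 327) = √((1 + (7 - 6)) + 327) = √((1 + 1) + 327) = √(2 + 327) = √329 ≈ 18.138)
l(x, C) = √329
-323870 + l(R(21), 146) = -323870 + √329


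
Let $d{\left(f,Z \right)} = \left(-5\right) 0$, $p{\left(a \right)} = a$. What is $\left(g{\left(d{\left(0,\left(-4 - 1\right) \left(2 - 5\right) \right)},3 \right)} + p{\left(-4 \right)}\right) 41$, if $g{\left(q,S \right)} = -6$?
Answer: $-410$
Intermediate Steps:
$d{\left(f,Z \right)} = 0$
$\left(g{\left(d{\left(0,\left(-4 - 1\right) \left(2 - 5\right) \right)},3 \right)} + p{\left(-4 \right)}\right) 41 = \left(-6 - 4\right) 41 = \left(-10\right) 41 = -410$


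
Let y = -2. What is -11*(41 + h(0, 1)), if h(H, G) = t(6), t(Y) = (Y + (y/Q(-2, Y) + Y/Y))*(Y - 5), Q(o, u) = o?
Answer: -539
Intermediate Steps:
t(Y) = (-5 + Y)*(2 + Y) (t(Y) = (Y + (-2/(-2) + Y/Y))*(Y - 5) = (Y + (-2*(-½) + 1))*(-5 + Y) = (Y + (1 + 1))*(-5 + Y) = (Y + 2)*(-5 + Y) = (2 + Y)*(-5 + Y) = (-5 + Y)*(2 + Y))
h(H, G) = 8 (h(H, G) = -10 + 6² - 3*6 = -10 + 36 - 18 = 8)
-11*(41 + h(0, 1)) = -11*(41 + 8) = -11*49 = -539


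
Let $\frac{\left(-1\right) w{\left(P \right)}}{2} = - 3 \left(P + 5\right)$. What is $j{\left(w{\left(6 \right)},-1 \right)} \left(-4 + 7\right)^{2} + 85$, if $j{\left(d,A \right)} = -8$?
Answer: $13$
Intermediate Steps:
$w{\left(P \right)} = 30 + 6 P$ ($w{\left(P \right)} = - 2 \left(- 3 \left(P + 5\right)\right) = - 2 \left(- 3 \left(5 + P\right)\right) = - 2 \left(-15 - 3 P\right) = 30 + 6 P$)
$j{\left(w{\left(6 \right)},-1 \right)} \left(-4 + 7\right)^{2} + 85 = - 8 \left(-4 + 7\right)^{2} + 85 = - 8 \cdot 3^{2} + 85 = \left(-8\right) 9 + 85 = -72 + 85 = 13$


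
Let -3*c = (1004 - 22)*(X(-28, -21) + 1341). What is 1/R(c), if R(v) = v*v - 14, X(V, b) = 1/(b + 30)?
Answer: 729/140487445497394 ≈ 5.1891e-12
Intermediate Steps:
X(V, b) = 1/(30 + b)
c = -11852740/27 (c = -(1004 - 22)*(1/(30 - 21) + 1341)/3 = -982*(1/9 + 1341)/3 = -982*12070/(3*9) = -1/3*11852740/9 = -11852740/27 ≈ -4.3899e+5)
R(v) = -14 + v**2 (R(v) = v**2 - 14 = -14 + v**2)
1/R(c) = 1/(-14 + (-11852740/27)**2) = 1/(-14 + 140487445507600/729) = 1/(140487445497394/729) = 729/140487445497394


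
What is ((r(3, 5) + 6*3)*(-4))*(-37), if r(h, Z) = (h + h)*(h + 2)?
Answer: 7104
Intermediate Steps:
r(h, Z) = 2*h*(2 + h) (r(h, Z) = (2*h)*(2 + h) = 2*h*(2 + h))
((r(3, 5) + 6*3)*(-4))*(-37) = ((2*3*(2 + 3) + 6*3)*(-4))*(-37) = ((2*3*5 + 18)*(-4))*(-37) = ((30 + 18)*(-4))*(-37) = (48*(-4))*(-37) = -192*(-37) = 7104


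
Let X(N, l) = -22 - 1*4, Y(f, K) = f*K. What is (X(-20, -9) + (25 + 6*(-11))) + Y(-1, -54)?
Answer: -13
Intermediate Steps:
Y(f, K) = K*f
X(N, l) = -26 (X(N, l) = -22 - 4 = -26)
(X(-20, -9) + (25 + 6*(-11))) + Y(-1, -54) = (-26 + (25 + 6*(-11))) - 54*(-1) = (-26 + (25 - 66)) + 54 = (-26 - 41) + 54 = -67 + 54 = -13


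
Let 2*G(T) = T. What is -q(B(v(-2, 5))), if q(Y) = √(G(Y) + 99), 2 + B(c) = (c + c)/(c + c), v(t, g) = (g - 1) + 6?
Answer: -√394/2 ≈ -9.9247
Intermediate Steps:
G(T) = T/2
v(t, g) = 5 + g (v(t, g) = (-1 + g) + 6 = 5 + g)
B(c) = -1 (B(c) = -2 + (c + c)/(c + c) = -2 + (2*c)/((2*c)) = -2 + (2*c)*(1/(2*c)) = -2 + 1 = -1)
q(Y) = √(99 + Y/2) (q(Y) = √(Y/2 + 99) = √(99 + Y/2))
-q(B(v(-2, 5))) = -√(396 + 2*(-1))/2 = -√(396 - 2)/2 = -√394/2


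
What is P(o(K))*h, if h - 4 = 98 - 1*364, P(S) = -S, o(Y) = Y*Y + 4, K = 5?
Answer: 7598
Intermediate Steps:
o(Y) = 4 + Y² (o(Y) = Y² + 4 = 4 + Y²)
h = -262 (h = 4 + (98 - 1*364) = 4 + (98 - 364) = 4 - 266 = -262)
P(o(K))*h = -(4 + 5²)*(-262) = -(4 + 25)*(-262) = -1*29*(-262) = -29*(-262) = 7598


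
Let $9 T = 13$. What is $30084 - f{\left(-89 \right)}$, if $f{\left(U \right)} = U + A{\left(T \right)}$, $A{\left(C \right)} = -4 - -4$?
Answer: $30173$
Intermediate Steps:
$T = \frac{13}{9}$ ($T = \frac{1}{9} \cdot 13 = \frac{13}{9} \approx 1.4444$)
$A{\left(C \right)} = 0$ ($A{\left(C \right)} = -4 + 4 = 0$)
$f{\left(U \right)} = U$ ($f{\left(U \right)} = U + 0 = U$)
$30084 - f{\left(-89 \right)} = 30084 - -89 = 30084 + 89 = 30173$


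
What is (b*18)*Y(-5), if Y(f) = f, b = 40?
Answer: -3600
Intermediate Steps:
(b*18)*Y(-5) = (40*18)*(-5) = 720*(-5) = -3600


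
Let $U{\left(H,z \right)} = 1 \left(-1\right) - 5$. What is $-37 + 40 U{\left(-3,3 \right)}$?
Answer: $-277$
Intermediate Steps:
$U{\left(H,z \right)} = -6$ ($U{\left(H,z \right)} = -1 - 5 = -6$)
$-37 + 40 U{\left(-3,3 \right)} = -37 + 40 \left(-6\right) = -37 - 240 = -277$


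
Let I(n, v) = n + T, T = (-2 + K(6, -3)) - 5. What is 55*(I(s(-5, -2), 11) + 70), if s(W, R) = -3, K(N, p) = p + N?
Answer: 3465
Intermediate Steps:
K(N, p) = N + p
T = -4 (T = (-2 + (6 - 3)) - 5 = (-2 + 3) - 5 = 1 - 5 = -4)
I(n, v) = -4 + n (I(n, v) = n - 4 = -4 + n)
55*(I(s(-5, -2), 11) + 70) = 55*((-4 - 3) + 70) = 55*(-7 + 70) = 55*63 = 3465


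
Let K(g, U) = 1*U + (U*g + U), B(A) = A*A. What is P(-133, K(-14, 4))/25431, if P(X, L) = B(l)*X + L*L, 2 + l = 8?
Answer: -828/8477 ≈ -0.097676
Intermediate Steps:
l = 6 (l = -2 + 8 = 6)
B(A) = A²
K(g, U) = 2*U + U*g (K(g, U) = U + (U + U*g) = 2*U + U*g)
P(X, L) = L² + 36*X (P(X, L) = 6²*X + L*L = 36*X + L² = L² + 36*X)
P(-133, K(-14, 4))/25431 = ((4*(2 - 14))² + 36*(-133))/25431 = ((4*(-12))² - 4788)*(1/25431) = ((-48)² - 4788)*(1/25431) = (2304 - 4788)*(1/25431) = -2484*1/25431 = -828/8477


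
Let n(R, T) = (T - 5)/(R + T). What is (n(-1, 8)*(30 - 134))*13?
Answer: -4056/7 ≈ -579.43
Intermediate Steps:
n(R, T) = (-5 + T)/(R + T)
(n(-1, 8)*(30 - 134))*13 = (((-5 + 8)/(-1 + 8))*(30 - 134))*13 = ((3/7)*(-104))*13 = -312/7*13 = -4056/7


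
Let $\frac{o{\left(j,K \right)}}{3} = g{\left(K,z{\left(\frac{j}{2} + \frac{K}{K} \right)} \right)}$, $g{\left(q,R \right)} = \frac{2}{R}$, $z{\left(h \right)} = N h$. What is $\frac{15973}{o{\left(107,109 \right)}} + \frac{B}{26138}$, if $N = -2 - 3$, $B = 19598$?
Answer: $- \frac{113769252077}{156828} \approx -7.2544 \cdot 10^{5}$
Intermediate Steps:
$N = -5$ ($N = -2 - 3 = -5$)
$z{\left(h \right)} = - 5 h$
$o{\left(j,K \right)} = \frac{6}{-5 - \frac{5 j}{2}}$ ($o{\left(j,K \right)} = 3 \frac{2}{\left(-5\right) \left(\frac{j}{2} + \frac{K}{K}\right)} = 3 \frac{2}{\left(-5\right) \left(j \frac{1}{2} + 1\right)} = 3 \frac{2}{\left(-5\right) \left(\frac{j}{2} + 1\right)} = 3 \frac{2}{\left(-5\right) \left(1 + \frac{j}{2}\right)} = 3 \frac{2}{-5 - \frac{5 j}{2}} = \frac{6}{-5 - \frac{5 j}{2}}$)
$\frac{15973}{o{\left(107,109 \right)}} + \frac{B}{26138} = \frac{15973}{\frac{12}{5} \frac{1}{-2 - 107}} + \frac{19598}{26138} = \frac{15973}{\frac{12}{5} \frac{1}{-2 - 107}} + 19598 \cdot \frac{1}{26138} = \frac{15973}{\frac{12}{5} \frac{1}{-109}} + \frac{9799}{13069} = \frac{15973}{\frac{12}{5} \left(- \frac{1}{109}\right)} + \frac{9799}{13069} = \frac{15973}{- \frac{12}{545}} + \frac{9799}{13069} = 15973 \left(- \frac{545}{12}\right) + \frac{9799}{13069} = - \frac{8705285}{12} + \frac{9799}{13069} = - \frac{113769252077}{156828}$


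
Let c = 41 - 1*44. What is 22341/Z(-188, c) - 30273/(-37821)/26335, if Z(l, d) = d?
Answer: -2472443794124/332005345 ≈ -7447.0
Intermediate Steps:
c = -3 (c = 41 - 44 = -3)
22341/Z(-188, c) - 30273/(-37821)/26335 = 22341/(-3) - 30273/(-37821)/26335 = 22341*(-⅓) - 30273*(-1/37821)*(1/26335) = -7447 + (10091/12607)*(1/26335) = -7447 + 10091/332005345 = -2472443794124/332005345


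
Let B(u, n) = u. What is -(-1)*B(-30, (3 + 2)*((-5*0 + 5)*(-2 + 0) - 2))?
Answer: -30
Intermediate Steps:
-(-1)*B(-30, (3 + 2)*((-5*0 + 5)*(-2 + 0) - 2)) = -(-1)*(-30) = -1*30 = -30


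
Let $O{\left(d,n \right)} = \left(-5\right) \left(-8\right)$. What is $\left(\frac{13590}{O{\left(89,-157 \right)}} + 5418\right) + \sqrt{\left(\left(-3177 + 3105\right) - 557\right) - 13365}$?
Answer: $\frac{23031}{4} + i \sqrt{13994} \approx 5757.8 + 118.3 i$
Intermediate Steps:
$O{\left(d,n \right)} = 40$
$\left(\frac{13590}{O{\left(89,-157 \right)}} + 5418\right) + \sqrt{\left(\left(-3177 + 3105\right) - 557\right) - 13365} = \left(\frac{13590}{40} + 5418\right) + \sqrt{\left(\left(-3177 + 3105\right) - 557\right) - 13365} = \left(13590 \cdot \frac{1}{40} + 5418\right) + \sqrt{\left(-72 - 557\right) - 13365} = \left(\frac{1359}{4} + 5418\right) + \sqrt{-629 - 13365} = \frac{23031}{4} + \sqrt{-13994} = \frac{23031}{4} + i \sqrt{13994}$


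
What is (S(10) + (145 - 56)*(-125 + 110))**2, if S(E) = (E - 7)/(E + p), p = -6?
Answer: 28483569/16 ≈ 1.7802e+6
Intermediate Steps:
S(E) = (-7 + E)/(-6 + E) (S(E) = (E - 7)/(E - 6) = (-7 + E)/(-6 + E))
(S(10) + (145 - 56)*(-125 + 110))**2 = ((-7 + 10)/(-6 + 10) + (145 - 56)*(-125 + 110))**2 = (3/4 + 89*(-15))**2 = ((1/4)*3 - 1335)**2 = (3/4 - 1335)**2 = (-5337/4)**2 = 28483569/16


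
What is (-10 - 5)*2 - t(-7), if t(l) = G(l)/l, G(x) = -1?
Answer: -211/7 ≈ -30.143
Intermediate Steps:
t(l) = -1/l
(-10 - 5)*2 - t(-7) = (-10 - 5)*2 - (-1)/(-7) = -15*2 - (-1)*(-1)/7 = -30 - 1*⅐ = -30 - ⅐ = -211/7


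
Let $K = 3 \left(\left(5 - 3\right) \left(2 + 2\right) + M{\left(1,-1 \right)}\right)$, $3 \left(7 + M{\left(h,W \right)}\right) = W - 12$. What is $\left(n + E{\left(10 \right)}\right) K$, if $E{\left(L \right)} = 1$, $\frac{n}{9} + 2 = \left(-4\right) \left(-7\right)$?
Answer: $-2350$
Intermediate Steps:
$n = 234$ ($n = -18 + 9 \left(\left(-4\right) \left(-7\right)\right) = -18 + 9 \cdot 28 = -18 + 252 = 234$)
$M{\left(h,W \right)} = -11 + \frac{W}{3}$ ($M{\left(h,W \right)} = -7 + \frac{W - 12}{3} = -7 + \frac{-12 + W}{3} = -7 + \left(-4 + \frac{W}{3}\right) = -11 + \frac{W}{3}$)
$K = -10$ ($K = 3 \left(\left(5 - 3\right) \left(2 + 2\right) + \left(-11 + \frac{1}{3} \left(-1\right)\right)\right) = 3 \left(2 \cdot 4 - \frac{34}{3}\right) = 3 \left(8 - \frac{34}{3}\right) = 3 \left(- \frac{10}{3}\right) = -10$)
$\left(n + E{\left(10 \right)}\right) K = \left(234 + 1\right) \left(-10\right) = 235 \left(-10\right) = -2350$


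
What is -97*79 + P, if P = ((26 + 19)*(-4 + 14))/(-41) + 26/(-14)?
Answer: -2202964/287 ≈ -7675.8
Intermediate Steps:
P = -3683/287 (P = (45*10)*(-1/41) + 26*(-1/14) = 450*(-1/41) - 13/7 = -450/41 - 13/7 = -3683/287 ≈ -12.833)
-97*79 + P = -97*79 - 3683/287 = -7663 - 3683/287 = -2202964/287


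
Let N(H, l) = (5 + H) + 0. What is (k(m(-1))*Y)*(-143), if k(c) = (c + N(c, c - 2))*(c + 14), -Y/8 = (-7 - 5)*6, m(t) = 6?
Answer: -28005120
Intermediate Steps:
Y = 576 (Y = -8*(-7 - 5)*6 = -(-96)*6 = -8*(-72) = 576)
N(H, l) = 5 + H
k(c) = (5 + 2*c)*(14 + c) (k(c) = (c + (5 + c))*(c + 14) = (5 + 2*c)*(14 + c))
(k(m(-1))*Y)*(-143) = ((70 + 2*6² + 33*6)*576)*(-143) = ((70 + 2*36 + 198)*576)*(-143) = ((70 + 72 + 198)*576)*(-143) = (340*576)*(-143) = 195840*(-143) = -28005120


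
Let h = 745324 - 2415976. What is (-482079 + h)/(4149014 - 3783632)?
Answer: -717577/121794 ≈ -5.8917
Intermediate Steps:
h = -1670652
(-482079 + h)/(4149014 - 3783632) = (-482079 - 1670652)/(4149014 - 3783632) = -2152731/365382 = -2152731*1/365382 = -717577/121794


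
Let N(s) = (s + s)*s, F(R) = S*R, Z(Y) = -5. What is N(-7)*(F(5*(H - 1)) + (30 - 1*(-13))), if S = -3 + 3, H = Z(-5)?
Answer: 4214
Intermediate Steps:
H = -5
S = 0
F(R) = 0 (F(R) = 0*R = 0)
N(s) = 2*s**2 (N(s) = (2*s)*s = 2*s**2)
N(-7)*(F(5*(H - 1)) + (30 - 1*(-13))) = (2*(-7)**2)*(0 + (30 - 1*(-13))) = (2*49)*(0 + (30 + 13)) = 98*(0 + 43) = 98*43 = 4214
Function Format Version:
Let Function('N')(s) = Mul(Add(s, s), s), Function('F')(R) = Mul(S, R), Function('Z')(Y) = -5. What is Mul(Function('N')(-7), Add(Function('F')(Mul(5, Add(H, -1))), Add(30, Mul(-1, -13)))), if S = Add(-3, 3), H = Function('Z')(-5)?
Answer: 4214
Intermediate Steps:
H = -5
S = 0
Function('F')(R) = 0 (Function('F')(R) = Mul(0, R) = 0)
Function('N')(s) = Mul(2, Pow(s, 2)) (Function('N')(s) = Mul(Mul(2, s), s) = Mul(2, Pow(s, 2)))
Mul(Function('N')(-7), Add(Function('F')(Mul(5, Add(H, -1))), Add(30, Mul(-1, -13)))) = Mul(Mul(2, Pow(-7, 2)), Add(0, Add(30, Mul(-1, -13)))) = Mul(Mul(2, 49), Add(0, Add(30, 13))) = Mul(98, Add(0, 43)) = Mul(98, 43) = 4214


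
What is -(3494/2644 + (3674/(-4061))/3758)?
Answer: -13328262879/10087678318 ≈ -1.3212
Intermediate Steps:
-(3494/2644 + (3674/(-4061))/3758) = -(3494*(1/2644) + (3674*(-1/4061))*(1/3758)) = -(1747/1322 - 3674/4061*1/3758) = -(1747/1322 - 1837/7630619) = -1*13328262879/10087678318 = -13328262879/10087678318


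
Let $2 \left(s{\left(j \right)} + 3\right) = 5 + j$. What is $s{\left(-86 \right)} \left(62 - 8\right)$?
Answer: $-2349$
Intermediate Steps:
$s{\left(j \right)} = - \frac{1}{2} + \frac{j}{2}$ ($s{\left(j \right)} = -3 + \frac{5 + j}{2} = -3 + \left(\frac{5}{2} + \frac{j}{2}\right) = - \frac{1}{2} + \frac{j}{2}$)
$s{\left(-86 \right)} \left(62 - 8\right) = \left(- \frac{1}{2} + \frac{1}{2} \left(-86\right)\right) \left(62 - 8\right) = \left(- \frac{1}{2} - 43\right) 54 = \left(- \frac{87}{2}\right) 54 = -2349$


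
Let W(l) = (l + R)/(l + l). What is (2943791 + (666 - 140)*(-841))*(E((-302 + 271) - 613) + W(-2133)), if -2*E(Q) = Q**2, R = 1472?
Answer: -2212838666998475/4266 ≈ -5.1871e+11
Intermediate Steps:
W(l) = (1472 + l)/(2*l) (W(l) = (l + 1472)/(l + l) = (1472 + l)/((2*l)) = (1472 + l)*(1/(2*l)) = (1472 + l)/(2*l))
E(Q) = -Q**2/2
(2943791 + (666 - 140)*(-841))*(E((-302 + 271) - 613) + W(-2133)) = (2943791 + (666 - 140)*(-841))*(-((-302 + 271) - 613)**2/2 + (1/2)*(1472 - 2133)/(-2133)) = (2943791 + 526*(-841))*(-(-31 - 613)**2/2 + (1/2)*(-1/2133)*(-661)) = (2943791 - 442366)*(-1/2*(-644)**2 + 661/4266) = 2501425*(-1/2*414736 + 661/4266) = 2501425*(-207368 + 661/4266) = 2501425*(-884631227/4266) = -2212838666998475/4266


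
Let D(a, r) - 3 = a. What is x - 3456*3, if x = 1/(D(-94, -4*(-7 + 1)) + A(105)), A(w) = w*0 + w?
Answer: -145151/14 ≈ -10368.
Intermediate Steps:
D(a, r) = 3 + a
A(w) = w (A(w) = 0 + w = w)
x = 1/14 (x = 1/((3 - 94) + 105) = 1/(-91 + 105) = 1/14 ≈ 0.071429)
x - 3456*3 = 1/14 - 3456*3 = 1/14 - 1*10368 = 1/14 - 10368 = -145151/14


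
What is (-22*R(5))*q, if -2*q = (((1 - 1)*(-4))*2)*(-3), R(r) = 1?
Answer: 0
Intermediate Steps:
q = 0 (q = -((1 - 1)*(-4))*2*(-3)/2 = -(0*(-4))*2*(-3)/2 = -0*2*(-3)/2 = -0*(-3) = -1/2*0 = 0)
(-22*R(5))*q = -22*1*0 = -22*0 = 0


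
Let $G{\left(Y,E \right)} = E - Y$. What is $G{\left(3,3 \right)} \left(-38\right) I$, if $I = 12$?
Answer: $0$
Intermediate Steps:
$G{\left(3,3 \right)} \left(-38\right) I = \left(3 - 3\right) \left(-38\right) 12 = 0 \left(-38\right) 12 = 0 \cdot 12 = 0$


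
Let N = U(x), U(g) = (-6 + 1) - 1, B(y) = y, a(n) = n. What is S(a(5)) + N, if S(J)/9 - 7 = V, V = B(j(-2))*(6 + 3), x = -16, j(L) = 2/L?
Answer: -24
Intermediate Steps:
U(g) = -6 (U(g) = -5 - 1 = -6)
V = -9 (V = (2/(-2))*(6 + 3) = (2*(-½))*9 = -1*9 = -9)
S(J) = -18 (S(J) = 63 + 9*(-9) = 63 - 81 = -18)
N = -6
S(a(5)) + N = -18 - 6 = -24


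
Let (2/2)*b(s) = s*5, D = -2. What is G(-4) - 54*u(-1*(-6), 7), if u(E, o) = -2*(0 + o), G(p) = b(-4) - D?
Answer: 738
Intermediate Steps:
b(s) = 5*s (b(s) = s*5 = 5*s)
G(p) = -18 (G(p) = 5*(-4) - 1*(-2) = -20 + 2 = -18)
u(E, o) = -2*o
G(-4) - 54*u(-1*(-6), 7) = -18 - (-108)*7 = -18 - 54*(-14) = -18 + 756 = 738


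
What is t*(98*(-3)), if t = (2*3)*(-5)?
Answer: 8820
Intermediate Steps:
t = -30 (t = 6*(-5) = -30)
t*(98*(-3)) = -2940*(-3) = -30*(-294) = 8820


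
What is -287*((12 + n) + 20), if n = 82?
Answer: -32718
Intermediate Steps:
-287*((12 + n) + 20) = -287*((12 + 82) + 20) = -287*(94 + 20) = -287*114 = -32718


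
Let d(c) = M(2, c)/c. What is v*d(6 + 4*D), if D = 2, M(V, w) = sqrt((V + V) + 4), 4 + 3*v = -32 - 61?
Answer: -97*sqrt(2)/21 ≈ -6.5323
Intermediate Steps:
v = -97/3 (v = -4/3 + (-32 - 61)/3 = -4/3 + (1/3)*(-93) = -4/3 - 31 = -97/3 ≈ -32.333)
M(V, w) = sqrt(4 + 2*V) (M(V, w) = sqrt(2*V + 4) = sqrt(4 + 2*V))
d(c) = 2*sqrt(2)/c (d(c) = sqrt(4 + 2*2)/c = sqrt(4 + 4)/c = sqrt(8)/c = (2*sqrt(2))/c = 2*sqrt(2)/c)
v*d(6 + 4*D) = -194*sqrt(2)/(3*(6 + 4*2)) = -194*sqrt(2)/(3*(6 + 8)) = -194*sqrt(2)/(3*14) = -97*sqrt(2)/21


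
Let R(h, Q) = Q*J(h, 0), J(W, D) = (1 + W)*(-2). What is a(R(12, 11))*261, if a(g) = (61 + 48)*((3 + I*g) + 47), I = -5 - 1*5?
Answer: 82786590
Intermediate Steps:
J(W, D) = -2 - 2*W
R(h, Q) = Q*(-2 - 2*h)
I = -10 (I = -5 - 5 = -10)
a(g) = 5450 - 1090*g (a(g) = (61 + 48)*((3 - 10*g) + 47) = 109*(50 - 10*g) = 5450 - 1090*g)
a(R(12, 11))*261 = (5450 - (-2180)*11*(1 + 12))*261 = (5450 - (-2180)*11*13)*261 = (5450 - 1090*(-286))*261 = (5450 + 311740)*261 = 317190*261 = 82786590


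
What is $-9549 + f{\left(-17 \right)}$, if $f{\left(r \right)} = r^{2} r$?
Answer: $-14462$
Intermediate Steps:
$f{\left(r \right)} = r^{3}$
$-9549 + f{\left(-17 \right)} = -9549 + \left(-17\right)^{3} = -9549 - 4913 = -14462$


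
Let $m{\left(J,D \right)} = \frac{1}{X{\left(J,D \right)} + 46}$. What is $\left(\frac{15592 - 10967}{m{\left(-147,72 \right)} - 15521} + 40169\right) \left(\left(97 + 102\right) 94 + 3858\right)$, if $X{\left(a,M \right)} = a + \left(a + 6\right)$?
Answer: $\frac{3404388149124228}{3756083} \approx 9.0637 \cdot 10^{8}$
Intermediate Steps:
$X{\left(a,M \right)} = 6 + 2 a$ ($X{\left(a,M \right)} = a + \left(6 + a\right) = 6 + 2 a$)
$m{\left(J,D \right)} = \frac{1}{52 + 2 J}$ ($m{\left(J,D \right)} = \frac{1}{\left(6 + 2 J\right) + 46} = \frac{1}{52 + 2 J}$)
$\left(\frac{15592 - 10967}{m{\left(-147,72 \right)} - 15521} + 40169\right) \left(\left(97 + 102\right) 94 + 3858\right) = \left(\frac{15592 - 10967}{\frac{1}{2 \left(26 - 147\right)} - 15521} + 40169\right) \left(\left(97 + 102\right) 94 + 3858\right) = \left(\frac{4625}{\frac{1}{2 \left(-121\right)} - 15521} + 40169\right) \left(199 \cdot 94 + 3858\right) = \left(\frac{4625}{\frac{1}{2} \left(- \frac{1}{121}\right) - 15521} + 40169\right) \left(18706 + 3858\right) = \left(\frac{4625}{- \frac{1}{242} - 15521} + 40169\right) 22564 = \left(\frac{4625}{- \frac{3756083}{242}} + 40169\right) 22564 = \left(4625 \left(- \frac{242}{3756083}\right) + 40169\right) 22564 = \left(- \frac{1119250}{3756083} + 40169\right) 22564 = \frac{150876978777}{3756083} \cdot 22564 = \frac{3404388149124228}{3756083}$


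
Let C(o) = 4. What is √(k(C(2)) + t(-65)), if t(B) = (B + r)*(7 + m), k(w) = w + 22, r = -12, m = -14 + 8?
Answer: I*√51 ≈ 7.1414*I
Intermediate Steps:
m = -6
k(w) = 22 + w
t(B) = -12 + B (t(B) = (B - 12)*(7 - 6) = (-12 + B)*1 = -12 + B)
√(k(C(2)) + t(-65)) = √((22 + 4) + (-12 - 65)) = √(26 - 77) = √(-51) = I*√51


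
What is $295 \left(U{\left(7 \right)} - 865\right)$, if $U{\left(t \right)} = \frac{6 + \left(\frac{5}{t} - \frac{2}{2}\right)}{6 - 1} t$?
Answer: $-252815$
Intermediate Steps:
$U{\left(t \right)} = t \left(1 + \frac{1}{t}\right)$ ($U{\left(t \right)} = \frac{6 + \left(\frac{5}{t} - 1\right)}{5} t = \left(6 - \left(1 - \frac{5}{t}\right)\right) \frac{1}{5} t = \left(5 + \frac{5}{t}\right) \frac{1}{5} t = \left(1 + \frac{1}{t}\right) t = t \left(1 + \frac{1}{t}\right)$)
$295 \left(U{\left(7 \right)} - 865\right) = 295 \left(\left(1 + 7\right) - 865\right) = 295 \left(8 - 865\right) = 295 \left(-857\right) = -252815$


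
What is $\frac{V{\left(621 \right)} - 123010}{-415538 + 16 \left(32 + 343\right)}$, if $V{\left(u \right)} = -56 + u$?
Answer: $\frac{122445}{409538} \approx 0.29898$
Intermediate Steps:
$\frac{V{\left(621 \right)} - 123010}{-415538 + 16 \left(32 + 343\right)} = \frac{\left(-56 + 621\right) - 123010}{-415538 + 16 \left(32 + 343\right)} = \frac{565 - 123010}{-415538 + 16 \cdot 375} = - \frac{122445}{-415538 + 6000} = - \frac{122445}{-409538} = \left(-122445\right) \left(- \frac{1}{409538}\right) = \frac{122445}{409538}$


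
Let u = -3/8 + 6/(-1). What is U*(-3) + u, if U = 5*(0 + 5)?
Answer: -651/8 ≈ -81.375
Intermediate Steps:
u = -51/8 (u = -3*⅛ + 6*(-1) = -3/8 - 6 = -51/8 ≈ -6.3750)
U = 25 (U = 5*5 = 25)
U*(-3) + u = 25*(-3) - 51/8 = -75 - 51/8 = -651/8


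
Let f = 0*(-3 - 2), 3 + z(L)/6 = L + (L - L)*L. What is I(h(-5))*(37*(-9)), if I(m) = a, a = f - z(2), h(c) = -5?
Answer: -1998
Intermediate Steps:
z(L) = -18 + 6*L (z(L) = -18 + 6*(L + (L - L)*L) = -18 + 6*(L + 0*L) = -18 + 6*(L + 0) = -18 + 6*L)
f = 0 (f = 0*(-5) = 0)
a = 6 (a = 0 - (-18 + 6*2) = 0 - (-18 + 12) = 0 - 1*(-6) = 0 + 6 = 6)
I(m) = 6
I(h(-5))*(37*(-9)) = 6*(37*(-9)) = 6*(-333) = -1998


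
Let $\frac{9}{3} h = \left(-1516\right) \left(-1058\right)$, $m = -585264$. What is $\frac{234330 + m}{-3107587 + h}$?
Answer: $\frac{1052802}{7718833} \approx 0.13639$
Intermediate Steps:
$h = \frac{1603928}{3}$ ($h = \frac{\left(-1516\right) \left(-1058\right)}{3} = \frac{1}{3} \cdot 1603928 = \frac{1603928}{3} \approx 5.3464 \cdot 10^{5}$)
$\frac{234330 + m}{-3107587 + h} = \frac{234330 - 585264}{-3107587 + \frac{1603928}{3}} = - \frac{350934}{- \frac{7718833}{3}} = \left(-350934\right) \left(- \frac{3}{7718833}\right) = \frac{1052802}{7718833}$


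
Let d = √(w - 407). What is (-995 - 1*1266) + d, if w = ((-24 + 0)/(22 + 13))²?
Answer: -2261 + I*√497999/35 ≈ -2261.0 + 20.163*I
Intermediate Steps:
w = 576/1225 (w = (-24/35)² = 576/1225 ≈ 0.47020)
d = I*√497999/35 (d = √(576/1225 - 407) = √(-497999/1225) = I*√497999/35 ≈ 20.163*I)
(-995 - 1*1266) + d = (-995 - 1*1266) + I*√497999/35 = (-995 - 1266) + I*√497999/35 = -2261 + I*√497999/35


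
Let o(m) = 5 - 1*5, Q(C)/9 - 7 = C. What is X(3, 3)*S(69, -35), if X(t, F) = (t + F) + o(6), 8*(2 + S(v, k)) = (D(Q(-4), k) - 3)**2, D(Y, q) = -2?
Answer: 27/4 ≈ 6.7500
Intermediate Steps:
Q(C) = 63 + 9*C
o(m) = 0 (o(m) = 5 - 5 = 0)
S(v, k) = 9/8 (S(v, k) = -2 + (-2 - 3)**2/8 = -2 + (1/8)*(-5)**2 = -2 + (1/8)*25 = -2 + 25/8 = 9/8)
X(t, F) = F + t (X(t, F) = (t + F) + 0 = (F + t) + 0 = F + t)
X(3, 3)*S(69, -35) = (3 + 3)*(9/8) = 6*(9/8) = 27/4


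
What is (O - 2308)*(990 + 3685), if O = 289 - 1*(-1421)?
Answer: -2795650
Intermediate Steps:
O = 1710 (O = 289 + 1421 = 1710)
(O - 2308)*(990 + 3685) = (1710 - 2308)*(990 + 3685) = -598*4675 = -2795650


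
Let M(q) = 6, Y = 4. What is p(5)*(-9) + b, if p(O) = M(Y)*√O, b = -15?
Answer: -15 - 54*√5 ≈ -135.75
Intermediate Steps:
p(O) = 6*√O
p(5)*(-9) + b = (6*√5)*(-9) - 15 = -54*√5 - 15 = -15 - 54*√5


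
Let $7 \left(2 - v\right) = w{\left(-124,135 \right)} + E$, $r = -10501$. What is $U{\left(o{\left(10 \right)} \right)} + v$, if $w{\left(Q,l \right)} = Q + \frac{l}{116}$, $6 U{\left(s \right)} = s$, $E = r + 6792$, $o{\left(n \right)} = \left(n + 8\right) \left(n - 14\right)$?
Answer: $\frac{62339}{116} \approx 537.41$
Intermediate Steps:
$o{\left(n \right)} = \left(-14 + n\right) \left(8 + n\right)$ ($o{\left(n \right)} = \left(8 + n\right) \left(-14 + n\right) = \left(-14 + n\right) \left(8 + n\right)$)
$E = -3709$ ($E = -10501 + 6792 = -3709$)
$U{\left(s \right)} = \frac{s}{6}$
$w{\left(Q,l \right)} = Q + \frac{l}{116}$ ($w{\left(Q,l \right)} = Q + l \frac{1}{116} = Q + \frac{l}{116}$)
$v = \frac{63731}{116}$ ($v = 2 - \frac{\left(-124 + \frac{1}{116} \cdot 135\right) - 3709}{7} = 2 - \frac{\left(-124 + \frac{135}{116}\right) - 3709}{7} = 2 - \frac{- \frac{14249}{116} - 3709}{7} = 2 - - \frac{63499}{116} = 2 + \frac{63499}{116} = \frac{63731}{116} \approx 549.41$)
$U{\left(o{\left(10 \right)} \right)} + v = \frac{-112 + 10^{2} - 60}{6} + \frac{63731}{116} = \frac{-112 + 100 - 60}{6} + \frac{63731}{116} = \frac{1}{6} \left(-72\right) + \frac{63731}{116} = -12 + \frac{63731}{116} = \frac{62339}{116}$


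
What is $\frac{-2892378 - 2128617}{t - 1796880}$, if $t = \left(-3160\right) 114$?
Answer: $\frac{47819}{20544} \approx 2.3276$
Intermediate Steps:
$t = -360240$
$\frac{-2892378 - 2128617}{t - 1796880} = \frac{-2892378 - 2128617}{-360240 - 1796880} = - \frac{5020995}{-2157120} = \left(-5020995\right) \left(- \frac{1}{2157120}\right) = \frac{47819}{20544}$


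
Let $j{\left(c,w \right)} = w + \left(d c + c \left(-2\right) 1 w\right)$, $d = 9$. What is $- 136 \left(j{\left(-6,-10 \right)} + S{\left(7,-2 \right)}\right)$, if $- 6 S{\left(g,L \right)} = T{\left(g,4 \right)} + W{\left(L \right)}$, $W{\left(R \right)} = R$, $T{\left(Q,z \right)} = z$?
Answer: $\frac{75208}{3} \approx 25069.0$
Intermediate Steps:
$S{\left(g,L \right)} = - \frac{2}{3} - \frac{L}{6}$ ($S{\left(g,L \right)} = - \frac{4 + L}{6} = - \frac{2}{3} - \frac{L}{6}$)
$j{\left(c,w \right)} = w + 9 c - 2 c w$ ($j{\left(c,w \right)} = w + \left(9 c + c \left(-2\right) 1 w\right) = w + \left(9 c + - 2 c 1 w\right) = w + \left(9 c + - 2 c w\right) = w - \left(- 9 c + 2 c w\right) = w + 9 c - 2 c w$)
$- 136 \left(j{\left(-6,-10 \right)} + S{\left(7,-2 \right)}\right) = - 136 \left(\left(-10 + 9 \left(-6\right) - \left(-12\right) \left(-10\right)\right) - \frac{1}{3}\right) = - 136 \left(\left(-10 - 54 - 120\right) + \left(- \frac{2}{3} + \frac{1}{3}\right)\right) = - 136 \left(-184 - \frac{1}{3}\right) = \left(-136\right) \left(- \frac{553}{3}\right) = \frac{75208}{3}$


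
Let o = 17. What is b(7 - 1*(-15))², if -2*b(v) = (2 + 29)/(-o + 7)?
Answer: 961/400 ≈ 2.4025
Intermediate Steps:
b(v) = 31/20 (b(v) = -(2 + 29)/(2*(-1*17 + 7)) = -31/(2*(-17 + 7)) = -31/(2*(-10)) = -31*(-1)/(2*10) = -½*(-31/10) = 31/20)
b(7 - 1*(-15))² = (31/20)² = 961/400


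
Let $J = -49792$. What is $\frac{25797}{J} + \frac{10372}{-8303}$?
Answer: $- \frac{730635115}{413422976} \approx -1.7673$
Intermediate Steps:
$\frac{25797}{J} + \frac{10372}{-8303} = \frac{25797}{-49792} + \frac{10372}{-8303} = 25797 \left(- \frac{1}{49792}\right) + 10372 \left(- \frac{1}{8303}\right) = - \frac{25797}{49792} - \frac{10372}{8303} = - \frac{730635115}{413422976}$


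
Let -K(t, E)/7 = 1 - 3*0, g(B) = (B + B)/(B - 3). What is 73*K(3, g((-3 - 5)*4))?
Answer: -511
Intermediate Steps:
g(B) = 2*B/(-3 + B) (g(B) = (2*B)/(-3 + B) = 2*B/(-3 + B))
K(t, E) = -7 (K(t, E) = -7*(1 - 3*0) = -7*(1 + 0) = -7*1 = -7)
73*K(3, g((-3 - 5)*4)) = 73*(-7) = -511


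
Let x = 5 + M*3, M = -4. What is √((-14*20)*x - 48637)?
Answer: I*√46677 ≈ 216.05*I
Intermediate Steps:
x = -7 (x = 5 - 4*3 = 5 - 12 = -7)
√((-14*20)*x - 48637) = √(-14*20*(-7) - 48637) = √(-280*(-7) - 48637) = √(1960 - 48637) = √(-46677) = I*√46677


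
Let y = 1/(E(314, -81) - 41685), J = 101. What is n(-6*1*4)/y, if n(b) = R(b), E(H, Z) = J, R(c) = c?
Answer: 998016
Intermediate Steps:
E(H, Z) = 101
n(b) = b
y = -1/41584 (y = 1/(101 - 41685) = 1/(-41584) = -1/41584 ≈ -2.4048e-5)
n(-6*1*4)/y = (-6*1*4)/(-1/41584) = -6*4*(-41584) = -24*(-41584) = 998016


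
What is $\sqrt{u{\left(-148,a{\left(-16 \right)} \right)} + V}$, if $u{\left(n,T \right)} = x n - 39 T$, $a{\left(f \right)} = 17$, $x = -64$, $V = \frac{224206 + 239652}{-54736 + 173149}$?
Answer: $\frac{5 \sqrt{157772723}}{669} \approx 93.877$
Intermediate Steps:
$V = \frac{7862}{2007}$ ($V = \frac{463858}{118413} = 463858 \cdot \frac{1}{118413} = \frac{7862}{2007} \approx 3.9173$)
$u{\left(n,T \right)} = - 64 n - 39 T$
$\sqrt{u{\left(-148,a{\left(-16 \right)} \right)} + V} = \sqrt{\left(\left(-64\right) \left(-148\right) - 663\right) + \frac{7862}{2007}} = \sqrt{\left(9472 - 663\right) + \frac{7862}{2007}} = \sqrt{8809 + \frac{7862}{2007}} = \sqrt{\frac{17687525}{2007}} = \frac{5 \sqrt{157772723}}{669}$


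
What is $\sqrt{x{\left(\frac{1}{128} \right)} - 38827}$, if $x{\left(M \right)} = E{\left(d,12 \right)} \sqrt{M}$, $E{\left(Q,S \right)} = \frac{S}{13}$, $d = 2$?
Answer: $\frac{\sqrt{-26247052 + 39 \sqrt{2}}}{26} \approx 197.05 i$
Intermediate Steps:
$E{\left(Q,S \right)} = \frac{S}{13}$ ($E{\left(Q,S \right)} = S \frac{1}{13} = \frac{S}{13}$)
$x{\left(M \right)} = \frac{12 \sqrt{M}}{13}$ ($x{\left(M \right)} = \frac{1}{13} \cdot 12 \sqrt{M} = \frac{12 \sqrt{M}}{13}$)
$\sqrt{x{\left(\frac{1}{128} \right)} - 38827} = \sqrt{\frac{12 \sqrt{\frac{1}{128}}}{13} - 38827} = \sqrt{\frac{12}{13 \cdot 8 \sqrt{2}} - 38827} = \sqrt{\frac{12 \frac{\sqrt{2}}{16}}{13} - 38827} = \sqrt{\frac{3 \sqrt{2}}{52} - 38827} = \sqrt{-38827 + \frac{3 \sqrt{2}}{52}}$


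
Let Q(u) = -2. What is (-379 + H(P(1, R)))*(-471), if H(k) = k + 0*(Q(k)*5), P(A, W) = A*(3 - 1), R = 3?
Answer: 177567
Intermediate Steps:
P(A, W) = 2*A (P(A, W) = A*2 = 2*A)
H(k) = k (H(k) = k + 0*(-2*5) = k + 0*(-10) = k + 0 = k)
(-379 + H(P(1, R)))*(-471) = (-379 + 2*1)*(-471) = (-379 + 2)*(-471) = -377*(-471) = 177567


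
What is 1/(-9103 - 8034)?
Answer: -1/17137 ≈ -5.8353e-5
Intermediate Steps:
1/(-9103 - 8034) = 1/(-17137) = -1/17137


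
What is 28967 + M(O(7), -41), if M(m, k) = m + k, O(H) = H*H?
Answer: 28975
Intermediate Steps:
O(H) = H²
M(m, k) = k + m
28967 + M(O(7), -41) = 28967 + (-41 + 7²) = 28967 + (-41 + 49) = 28967 + 8 = 28975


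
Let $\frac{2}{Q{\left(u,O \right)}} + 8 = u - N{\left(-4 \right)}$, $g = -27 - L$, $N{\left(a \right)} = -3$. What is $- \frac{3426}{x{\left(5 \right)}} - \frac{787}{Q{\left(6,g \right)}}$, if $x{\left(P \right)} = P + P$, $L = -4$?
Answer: $- \frac{7361}{10} \approx -736.1$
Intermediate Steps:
$x{\left(P \right)} = 2 P$
$g = -23$ ($g = -27 - -4 = -27 + 4 = -23$)
$Q{\left(u,O \right)} = \frac{2}{-5 + u}$ ($Q{\left(u,O \right)} = \frac{2}{-8 + \left(u - -3\right)} = \frac{2}{-8 + \left(u + 3\right)} = \frac{2}{-8 + \left(3 + u\right)} = \frac{2}{-5 + u}$)
$- \frac{3426}{x{\left(5 \right)}} - \frac{787}{Q{\left(6,g \right)}} = - \frac{3426}{2 \cdot 5} - \frac{787}{2 \frac{1}{-5 + 6}} = - \frac{3426}{10} - \frac{787}{2 \cdot 1^{-1}} = \left(-3426\right) \frac{1}{10} - \frac{787}{2 \cdot 1} = - \frac{1713}{5} - \frac{787}{2} = - \frac{7361}{10}$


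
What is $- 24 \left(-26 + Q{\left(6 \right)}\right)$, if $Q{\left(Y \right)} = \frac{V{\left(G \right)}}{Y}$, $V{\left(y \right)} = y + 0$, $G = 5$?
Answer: $604$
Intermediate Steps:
$V{\left(y \right)} = y$
$Q{\left(Y \right)} = \frac{5}{Y}$
$- 24 \left(-26 + Q{\left(6 \right)}\right) = - 24 \left(-26 + \frac{5}{6}\right) = \left(-24\right) \left(- \frac{151}{6}\right) = 604$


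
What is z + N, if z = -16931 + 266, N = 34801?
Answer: 18136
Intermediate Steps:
z = -16665
z + N = -16665 + 34801 = 18136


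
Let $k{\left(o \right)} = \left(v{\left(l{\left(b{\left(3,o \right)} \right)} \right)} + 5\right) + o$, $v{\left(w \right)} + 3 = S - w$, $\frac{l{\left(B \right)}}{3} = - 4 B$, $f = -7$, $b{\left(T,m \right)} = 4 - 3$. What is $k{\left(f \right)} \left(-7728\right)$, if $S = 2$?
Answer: $-69552$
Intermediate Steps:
$b{\left(T,m \right)} = 1$ ($b{\left(T,m \right)} = 4 - 3 = 1$)
$l{\left(B \right)} = - 12 B$ ($l{\left(B \right)} = 3 \left(- 4 B\right) = - 12 B$)
$v{\left(w \right)} = -1 - w$ ($v{\left(w \right)} = -3 - \left(-2 + w\right) = -1 - w$)
$k{\left(o \right)} = 16 + o$ ($k{\left(o \right)} = \left(\left(-1 - \left(-12\right) 1\right) + 5\right) + o = \left(\left(-1 - -12\right) + 5\right) + o = \left(\left(-1 + 12\right) + 5\right) + o = \left(11 + 5\right) + o = 16 + o$)
$k{\left(f \right)} \left(-7728\right) = \left(16 - 7\right) \left(-7728\right) = 9 \left(-7728\right) = -69552$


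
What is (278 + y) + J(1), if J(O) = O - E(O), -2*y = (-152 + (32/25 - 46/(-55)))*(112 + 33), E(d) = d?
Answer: 612951/55 ≈ 11145.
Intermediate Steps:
y = 597661/55 (y = -(-152 + (32/25 - 46/(-55)))*(112 + 33)/2 = -(-152 + (32*(1/25) - 46*(-1/55)))*145/2 = -(-152 + (32/25 + 46/55))*145/2 = -(-152 + 582/275)*145/2 = -(-20609)*145/275 = -1/2*(-1195322/55) = 597661/55 ≈ 10867.)
J(O) = 0 (J(O) = O - O = 0)
(278 + y) + J(1) = (278 + 597661/55) + 0 = 612951/55 + 0 = 612951/55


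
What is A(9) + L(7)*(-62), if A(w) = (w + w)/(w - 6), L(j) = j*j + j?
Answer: -3466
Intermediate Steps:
L(j) = j + j² (L(j) = j² + j = j + j²)
A(w) = 2*w/(-6 + w) (A(w) = (2*w)/(-6 + w) = 2*w/(-6 + w))
A(9) + L(7)*(-62) = 2*9/(-6 + 9) + (7*(1 + 7))*(-62) = 2*9/3 + (7*8)*(-62) = 2*9*(⅓) + 56*(-62) = 6 - 3472 = -3466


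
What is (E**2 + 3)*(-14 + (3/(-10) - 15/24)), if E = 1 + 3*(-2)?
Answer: -4179/10 ≈ -417.90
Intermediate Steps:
E = -5 (E = 1 - 6 = -5)
(E**2 + 3)*(-14 + (3/(-10) - 15/24)) = ((-5)**2 + 3)*(-14 + (3/(-10) - 15/24)) = (25 + 3)*(-14 + (3*(-1/10) - 15*1/24)) = 28*(-14 + (-3/10 - 5/8)) = 28*(-14 - 37/40) = 28*(-597/40) = -4179/10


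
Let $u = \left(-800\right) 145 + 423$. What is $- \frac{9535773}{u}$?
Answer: $\frac{9535773}{115577} \approx 82.506$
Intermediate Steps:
$u = -115577$ ($u = -116000 + 423 = -115577$)
$- \frac{9535773}{u} = - \frac{9535773}{-115577} = \left(-9535773\right) \left(- \frac{1}{115577}\right) = \frac{9535773}{115577}$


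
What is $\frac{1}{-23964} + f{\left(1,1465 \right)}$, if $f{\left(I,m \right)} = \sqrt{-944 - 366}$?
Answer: $- \frac{1}{23964} + i \sqrt{1310} \approx -4.1729 \cdot 10^{-5} + 36.194 i$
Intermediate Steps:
$f{\left(I,m \right)} = i \sqrt{1310}$ ($f{\left(I,m \right)} = \sqrt{-1310} = i \sqrt{1310}$)
$\frac{1}{-23964} + f{\left(1,1465 \right)} = \frac{1}{-23964} + i \sqrt{1310} = - \frac{1}{23964} + i \sqrt{1310}$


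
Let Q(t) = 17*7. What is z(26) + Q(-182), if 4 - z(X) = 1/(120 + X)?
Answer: 17957/146 ≈ 122.99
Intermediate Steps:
z(X) = 4 - 1/(120 + X)
Q(t) = 119
z(26) + Q(-182) = (479 + 4*26)/(120 + 26) + 119 = (479 + 104)/146 + 119 = (1/146)*583 + 119 = 583/146 + 119 = 17957/146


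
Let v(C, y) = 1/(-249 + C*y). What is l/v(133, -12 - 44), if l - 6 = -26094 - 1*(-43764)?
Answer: -136052172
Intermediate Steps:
l = 17676 (l = 6 + (-26094 - 1*(-43764)) = 6 + (-26094 + 43764) = 6 + 17670 = 17676)
l/v(133, -12 - 44) = 17676/(1/(-249 + 133*(-12 - 44))) = 17676/(1/(-249 + 133*(-56))) = 17676/(1/(-249 - 7448)) = 17676/(1/(-7697)) = 17676/(-1/7697) = 17676*(-7697) = -136052172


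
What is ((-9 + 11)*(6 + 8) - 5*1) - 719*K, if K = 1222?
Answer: -878595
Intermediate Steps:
((-9 + 11)*(6 + 8) - 5*1) - 719*K = ((-9 + 11)*(6 + 8) - 5*1) - 719*1222 = (2*14 - 5) - 878618 = (28 - 5) - 878618 = 23 - 878618 = -878595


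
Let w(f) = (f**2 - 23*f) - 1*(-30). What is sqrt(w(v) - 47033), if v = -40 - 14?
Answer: I*sqrt(42845) ≈ 206.99*I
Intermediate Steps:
v = -54
w(f) = 30 + f**2 - 23*f (w(f) = (f**2 - 23*f) + 30 = 30 + f**2 - 23*f)
sqrt(w(v) - 47033) = sqrt((30 + (-54)**2 - 23*(-54)) - 47033) = sqrt((30 + 2916 + 1242) - 47033) = sqrt(4188 - 47033) = sqrt(-42845) = I*sqrt(42845)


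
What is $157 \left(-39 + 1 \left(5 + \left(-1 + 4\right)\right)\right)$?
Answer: $-4867$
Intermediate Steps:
$157 \left(-39 + 1 \left(5 + \left(-1 + 4\right)\right)\right) = 157 \left(-39 + 1 \left(5 + 3\right)\right) = 157 \left(-39 + 1 \cdot 8\right) = 157 \left(-39 + 8\right) = 157 \left(-31\right) = -4867$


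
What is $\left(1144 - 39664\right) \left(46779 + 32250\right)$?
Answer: $-3044197080$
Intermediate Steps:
$\left(1144 - 39664\right) \left(46779 + 32250\right) = \left(-38520\right) 79029 = -3044197080$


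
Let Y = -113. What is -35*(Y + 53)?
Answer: 2100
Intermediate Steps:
-35*(Y + 53) = -35*(-113 + 53) = -35*(-60) = 2100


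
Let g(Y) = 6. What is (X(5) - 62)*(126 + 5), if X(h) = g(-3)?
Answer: -7336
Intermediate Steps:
X(h) = 6
(X(5) - 62)*(126 + 5) = (6 - 62)*(126 + 5) = -56*131 = -7336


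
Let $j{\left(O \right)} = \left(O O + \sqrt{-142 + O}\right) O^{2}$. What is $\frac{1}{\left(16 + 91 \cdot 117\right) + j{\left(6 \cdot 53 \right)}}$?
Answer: $\frac{10226074039}{104572588451322619345} - \frac{404496 \sqrt{11}}{104572588451322619345} \approx 9.7776 \cdot 10^{-11}$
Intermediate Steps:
$j{\left(O \right)} = O^{2} \left(O^{2} + \sqrt{-142 + O}\right)$ ($j{\left(O \right)} = \left(O^{2} + \sqrt{-142 + O}\right) O^{2} = O^{2} \left(O^{2} + \sqrt{-142 + O}\right)$)
$\frac{1}{\left(16 + 91 \cdot 117\right) + j{\left(6 \cdot 53 \right)}} = \frac{1}{\left(16 + 91 \cdot 117\right) + \left(6 \cdot 53\right)^{2} \left(\left(6 \cdot 53\right)^{2} + \sqrt{-142 + 6 \cdot 53}\right)} = \frac{1}{\left(16 + 10647\right) + 318^{2} \left(318^{2} + \sqrt{-142 + 318}\right)} = \frac{1}{10663 + 101124 \left(101124 + \sqrt{176}\right)} = \frac{1}{10663 + 101124 \left(101124 + 4 \sqrt{11}\right)} = \frac{1}{10663 + \left(10226063376 + 404496 \sqrt{11}\right)} = \frac{1}{10226074039 + 404496 \sqrt{11}}$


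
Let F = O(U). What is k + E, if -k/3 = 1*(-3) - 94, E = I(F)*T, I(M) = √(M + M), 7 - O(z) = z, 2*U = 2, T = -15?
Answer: 291 - 30*√3 ≈ 239.04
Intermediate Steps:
U = 1 (U = (½)*2 = 1)
O(z) = 7 - z
F = 6 (F = 7 - 1*1 = 7 - 1 = 6)
I(M) = √2*√M (I(M) = √(2*M) = √2*√M)
E = -30*√3 (E = (√2*√6)*(-15) = (2*√3)*(-15) = -30*√3 ≈ -51.962)
k = 291 (k = -3*(1*(-3) - 94) = -3*(-3 - 94) = -3*(-97) = 291)
k + E = 291 - 30*√3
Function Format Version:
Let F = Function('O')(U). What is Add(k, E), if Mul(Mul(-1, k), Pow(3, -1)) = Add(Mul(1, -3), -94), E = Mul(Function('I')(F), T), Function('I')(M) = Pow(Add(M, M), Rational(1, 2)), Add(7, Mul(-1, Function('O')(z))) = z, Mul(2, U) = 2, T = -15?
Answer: Add(291, Mul(-30, Pow(3, Rational(1, 2)))) ≈ 239.04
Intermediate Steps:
U = 1 (U = Mul(Rational(1, 2), 2) = 1)
Function('O')(z) = Add(7, Mul(-1, z))
F = 6 (F = Add(7, Mul(-1, 1)) = Add(7, -1) = 6)
Function('I')(M) = Mul(Pow(2, Rational(1, 2)), Pow(M, Rational(1, 2))) (Function('I')(M) = Pow(Mul(2, M), Rational(1, 2)) = Mul(Pow(2, Rational(1, 2)), Pow(M, Rational(1, 2))))
E = Mul(-30, Pow(3, Rational(1, 2))) (E = Mul(Mul(Pow(2, Rational(1, 2)), Pow(6, Rational(1, 2))), -15) = Mul(Mul(2, Pow(3, Rational(1, 2))), -15) = Mul(-30, Pow(3, Rational(1, 2))) ≈ -51.962)
k = 291 (k = Mul(-3, Add(Mul(1, -3), -94)) = Mul(-3, Add(-3, -94)) = Mul(-3, -97) = 291)
Add(k, E) = Add(291, Mul(-30, Pow(3, Rational(1, 2))))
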